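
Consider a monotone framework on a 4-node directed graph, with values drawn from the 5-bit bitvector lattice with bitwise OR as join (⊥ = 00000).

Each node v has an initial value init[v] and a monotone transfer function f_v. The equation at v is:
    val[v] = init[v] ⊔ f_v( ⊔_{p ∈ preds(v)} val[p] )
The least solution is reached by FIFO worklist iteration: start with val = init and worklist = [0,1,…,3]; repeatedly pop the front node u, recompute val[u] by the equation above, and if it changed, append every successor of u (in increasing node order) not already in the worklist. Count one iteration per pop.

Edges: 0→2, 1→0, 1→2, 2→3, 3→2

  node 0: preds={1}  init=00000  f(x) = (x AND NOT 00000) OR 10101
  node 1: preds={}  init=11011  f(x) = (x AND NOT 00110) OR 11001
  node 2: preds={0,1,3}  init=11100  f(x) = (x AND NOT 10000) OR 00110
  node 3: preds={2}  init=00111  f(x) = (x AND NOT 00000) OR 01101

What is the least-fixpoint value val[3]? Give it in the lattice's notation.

Trace (5 dequeues):
  [1] u=0 | in 11011 | out 11111 | prev 00000 | push {}
  [2] u=1 | in 00000 | out 11011 | ==
  [3] u=2 | in 11111 | out 11111 | prev 11100 | push {}
  [4] u=3 | in 11111 | out 11111 | prev 00111 | push {2}
  [5] u=2 | in 11111 | out 11111 | ==

Converged values:
  [0] 11111
  [1] 11011
  [2] 11111
  [3] 11111

11111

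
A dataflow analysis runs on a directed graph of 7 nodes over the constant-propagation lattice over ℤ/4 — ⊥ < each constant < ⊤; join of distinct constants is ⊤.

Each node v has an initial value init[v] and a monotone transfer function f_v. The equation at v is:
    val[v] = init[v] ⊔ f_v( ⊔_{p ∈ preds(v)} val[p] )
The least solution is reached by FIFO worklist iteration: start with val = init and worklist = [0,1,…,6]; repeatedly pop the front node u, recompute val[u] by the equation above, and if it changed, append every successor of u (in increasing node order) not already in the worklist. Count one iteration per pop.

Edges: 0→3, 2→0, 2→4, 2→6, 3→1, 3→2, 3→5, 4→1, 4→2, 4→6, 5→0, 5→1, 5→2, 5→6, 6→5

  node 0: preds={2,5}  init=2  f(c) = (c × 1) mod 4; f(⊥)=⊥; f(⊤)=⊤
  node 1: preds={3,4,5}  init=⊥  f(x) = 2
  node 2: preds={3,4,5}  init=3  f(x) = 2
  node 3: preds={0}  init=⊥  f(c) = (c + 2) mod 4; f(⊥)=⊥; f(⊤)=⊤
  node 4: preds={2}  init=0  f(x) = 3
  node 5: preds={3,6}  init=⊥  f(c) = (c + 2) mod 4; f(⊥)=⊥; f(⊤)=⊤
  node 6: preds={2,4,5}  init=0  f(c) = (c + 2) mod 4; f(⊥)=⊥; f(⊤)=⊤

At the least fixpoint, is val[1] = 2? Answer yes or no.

Worklist (11 pops):
  #1 pop 0: in=3 → ⊤ (was 2); enqueue []
  #2 pop 1: in=0 → 2 (was ⊥); enqueue []
  #3 pop 2: in=0 → ⊤ (was 3); enqueue [0]
  #4 pop 3: in=⊤ → ⊤ (was ⊥); enqueue [1,2]
  #5 pop 4: in=⊤ → ⊤ (was 0); enqueue []
  #6 pop 5: in=⊤ → ⊤ (was ⊥); enqueue []
  #7 pop 6: in=⊤ → ⊤ (was 0); enqueue [5]
  #8 pop 0: in=⊤ → ⊤ (no change)
  #9 pop 1: in=⊤ → 2 (no change)
  #10 pop 2: in=⊤ → ⊤ (no change)
  #11 pop 5: in=⊤ → ⊤ (no change)

Fixpoint:
  val[0] = ⊤
  val[1] = 2
  val[2] = ⊤
  val[3] = ⊤
  val[4] = ⊤
  val[5] = ⊤
  val[6] = ⊤

yes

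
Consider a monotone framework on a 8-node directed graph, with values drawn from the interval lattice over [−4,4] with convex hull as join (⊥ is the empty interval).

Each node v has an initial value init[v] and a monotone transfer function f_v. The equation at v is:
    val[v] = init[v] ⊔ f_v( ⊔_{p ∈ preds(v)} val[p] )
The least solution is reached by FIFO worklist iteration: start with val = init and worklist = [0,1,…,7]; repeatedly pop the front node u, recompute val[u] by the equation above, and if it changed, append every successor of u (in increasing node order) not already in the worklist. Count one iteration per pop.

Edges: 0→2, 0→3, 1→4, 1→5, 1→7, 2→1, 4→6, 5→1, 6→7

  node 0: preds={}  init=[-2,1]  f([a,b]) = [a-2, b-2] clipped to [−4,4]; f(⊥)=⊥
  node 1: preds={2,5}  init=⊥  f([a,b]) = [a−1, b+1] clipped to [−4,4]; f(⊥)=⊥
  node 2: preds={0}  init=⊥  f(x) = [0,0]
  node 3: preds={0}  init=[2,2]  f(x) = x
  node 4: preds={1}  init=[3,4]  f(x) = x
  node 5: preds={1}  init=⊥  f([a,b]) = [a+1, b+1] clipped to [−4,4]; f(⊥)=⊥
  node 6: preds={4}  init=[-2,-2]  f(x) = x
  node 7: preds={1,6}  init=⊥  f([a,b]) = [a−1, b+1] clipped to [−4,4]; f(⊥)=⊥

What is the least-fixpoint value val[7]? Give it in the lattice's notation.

Trace (21 dequeues):
  [1] u=0 | in ⊥ | out [-2,1] | ==
  [2] u=1 | in ⊥ | out ⊥ | ==
  [3] u=2 | in [-2,1] | out [0,0] | prev ⊥ | push {1}
  [4] u=3 | in [-2,1] | out [-2,2] | prev [2,2] | push {}
  [5] u=4 | in ⊥ | out [3,4] | ==
  [6] u=5 | in ⊥ | out ⊥ | ==
  [7] u=6 | in [3,4] | out [-2,4] | prev [-2,-2] | push {}
  [8] u=7 | in [-2,4] | out [-3,4] | prev ⊥ | push {}
  [9] u=1 | in [0,0] | out [-1,1] | prev ⊥ | push {4,5,7}
  [10] u=4 | in [-1,1] | out [-1,4] | prev [3,4] | push {6}
  [11] u=5 | in [-1,1] | out [0,2] | prev ⊥ | push {1}
  [12] u=7 | in [-2,4] | out [-3,4] | ==
  [13] u=6 | in [-1,4] | out [-2,4] | ==
  [14] u=1 | in [0,2] | out [-1,3] | prev [-1,1] | push {4,5,7}
  [15] u=4 | in [-1,3] | out [-1,4] | ==
  [16] u=5 | in [-1,3] | out [0,4] | prev [0,2] | push {1}
  [17] u=7 | in [-2,4] | out [-3,4] | ==
  [18] u=1 | in [0,4] | out [-1,4] | prev [-1,3] | push {4,5,7}
  [19] u=4 | in [-1,4] | out [-1,4] | ==
  [20] u=5 | in [-1,4] | out [0,4] | ==
  [21] u=7 | in [-2,4] | out [-3,4] | ==

Converged values:
  [0] [-2,1]
  [1] [-1,4]
  [2] [0,0]
  [3] [-2,2]
  [4] [-1,4]
  [5] [0,4]
  [6] [-2,4]
  [7] [-3,4]

[-3,4]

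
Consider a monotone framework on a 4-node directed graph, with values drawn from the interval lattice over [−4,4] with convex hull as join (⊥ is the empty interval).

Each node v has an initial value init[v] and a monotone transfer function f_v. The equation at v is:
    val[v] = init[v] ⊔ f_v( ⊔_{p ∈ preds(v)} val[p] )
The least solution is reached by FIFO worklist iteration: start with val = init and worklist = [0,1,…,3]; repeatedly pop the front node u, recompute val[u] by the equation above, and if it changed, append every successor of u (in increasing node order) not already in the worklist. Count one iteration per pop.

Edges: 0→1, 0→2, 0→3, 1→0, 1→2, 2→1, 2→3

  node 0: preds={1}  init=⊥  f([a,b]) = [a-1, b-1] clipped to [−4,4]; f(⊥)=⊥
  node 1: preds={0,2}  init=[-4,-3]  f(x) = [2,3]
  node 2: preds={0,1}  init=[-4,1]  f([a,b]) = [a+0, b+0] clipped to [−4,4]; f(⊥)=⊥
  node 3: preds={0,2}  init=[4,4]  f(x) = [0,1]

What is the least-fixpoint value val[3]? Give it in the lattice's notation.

[0,4]

Worklist (8 pops):
  #1 pop 0: in=[-4,-3] → [-4,-4] (was ⊥); enqueue []
  #2 pop 1: in=[-4,1] → [-4,3] (was [-4,-3]); enqueue [0]
  #3 pop 2: in=[-4,3] → [-4,3] (was [-4,1]); enqueue [1]
  #4 pop 3: in=[-4,3] → [0,4] (was [4,4]); enqueue []
  #5 pop 0: in=[-4,3] → [-4,2] (was [-4,-4]); enqueue [2,3]
  #6 pop 1: in=[-4,3] → [-4,3] (no change)
  #7 pop 2: in=[-4,3] → [-4,3] (no change)
  #8 pop 3: in=[-4,3] → [0,4] (no change)

Fixpoint:
  val[0] = [-4,2]
  val[1] = [-4,3]
  val[2] = [-4,3]
  val[3] = [0,4]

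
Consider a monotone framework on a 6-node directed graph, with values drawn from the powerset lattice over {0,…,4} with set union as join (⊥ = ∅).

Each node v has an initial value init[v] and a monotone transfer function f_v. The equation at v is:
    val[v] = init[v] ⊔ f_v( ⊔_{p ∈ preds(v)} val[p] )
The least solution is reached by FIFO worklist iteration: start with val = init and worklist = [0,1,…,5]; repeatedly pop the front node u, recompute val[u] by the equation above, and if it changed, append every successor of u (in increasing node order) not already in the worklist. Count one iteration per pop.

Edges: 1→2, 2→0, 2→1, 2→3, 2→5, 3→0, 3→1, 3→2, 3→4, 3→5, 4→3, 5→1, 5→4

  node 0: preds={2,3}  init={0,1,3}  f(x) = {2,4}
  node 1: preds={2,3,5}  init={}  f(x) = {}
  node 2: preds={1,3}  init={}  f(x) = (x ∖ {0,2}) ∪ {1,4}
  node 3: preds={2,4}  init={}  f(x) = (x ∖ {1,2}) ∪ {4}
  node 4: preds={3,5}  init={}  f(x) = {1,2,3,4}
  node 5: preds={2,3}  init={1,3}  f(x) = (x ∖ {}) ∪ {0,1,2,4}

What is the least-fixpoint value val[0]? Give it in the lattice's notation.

Worklist (18 pops):
  #1 pop 0: in={} → {0,1,2,3,4} (was {0,1,3}); enqueue []
  #2 pop 1: in={1,3} → {} (no change)
  #3 pop 2: in={} → {1,4} (was {}); enqueue [0,1]
  #4 pop 3: in={1,4} → {4} (was {}); enqueue [2]
  #5 pop 4: in={1,3,4} → {1,2,3,4} (was {}); enqueue [3]
  #6 pop 5: in={1,4} → {0,1,2,3,4} (was {1,3}); enqueue [4]
  #7 pop 0: in={1,4} → {0,1,2,3,4} (no change)
  #8 pop 1: in={0,1,2,3,4} → {} (no change)
  #9 pop 2: in={4} → {1,4} (no change)
  #10 pop 3: in={1,2,3,4} → {3,4} (was {4}); enqueue [0,1,2,5]
  #11 pop 4: in={0,1,2,3,4} → {1,2,3,4} (no change)
  #12 pop 0: in={1,3,4} → {0,1,2,3,4} (no change)
  #13 pop 1: in={0,1,2,3,4} → {} (no change)
  #14 pop 2: in={3,4} → {1,3,4} (was {1,4}); enqueue [0,1,3]
  #15 pop 5: in={1,3,4} → {0,1,2,3,4} (no change)
  #16 pop 0: in={1,3,4} → {0,1,2,3,4} (no change)
  #17 pop 1: in={0,1,2,3,4} → {} (no change)
  #18 pop 3: in={1,2,3,4} → {3,4} (no change)

Fixpoint:
  val[0] = {0,1,2,3,4}
  val[1] = {}
  val[2] = {1,3,4}
  val[3] = {3,4}
  val[4] = {1,2,3,4}
  val[5] = {0,1,2,3,4}

{0,1,2,3,4}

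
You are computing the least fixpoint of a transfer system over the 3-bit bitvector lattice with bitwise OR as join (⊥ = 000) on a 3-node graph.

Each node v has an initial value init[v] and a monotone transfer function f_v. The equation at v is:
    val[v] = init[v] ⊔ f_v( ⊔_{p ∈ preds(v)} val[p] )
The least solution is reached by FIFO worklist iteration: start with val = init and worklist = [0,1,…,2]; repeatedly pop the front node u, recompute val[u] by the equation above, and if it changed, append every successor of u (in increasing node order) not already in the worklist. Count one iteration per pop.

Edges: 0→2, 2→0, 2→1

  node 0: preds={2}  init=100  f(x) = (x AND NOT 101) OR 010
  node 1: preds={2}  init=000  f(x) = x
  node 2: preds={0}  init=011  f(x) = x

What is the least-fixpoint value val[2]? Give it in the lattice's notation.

Worklist (5 pops):
  #1 pop 0: in=011 → 110 (was 100); enqueue []
  #2 pop 1: in=011 → 011 (was 000); enqueue []
  #3 pop 2: in=110 → 111 (was 011); enqueue [0,1]
  #4 pop 0: in=111 → 110 (no change)
  #5 pop 1: in=111 → 111 (was 011); enqueue []

Fixpoint:
  val[0] = 110
  val[1] = 111
  val[2] = 111

111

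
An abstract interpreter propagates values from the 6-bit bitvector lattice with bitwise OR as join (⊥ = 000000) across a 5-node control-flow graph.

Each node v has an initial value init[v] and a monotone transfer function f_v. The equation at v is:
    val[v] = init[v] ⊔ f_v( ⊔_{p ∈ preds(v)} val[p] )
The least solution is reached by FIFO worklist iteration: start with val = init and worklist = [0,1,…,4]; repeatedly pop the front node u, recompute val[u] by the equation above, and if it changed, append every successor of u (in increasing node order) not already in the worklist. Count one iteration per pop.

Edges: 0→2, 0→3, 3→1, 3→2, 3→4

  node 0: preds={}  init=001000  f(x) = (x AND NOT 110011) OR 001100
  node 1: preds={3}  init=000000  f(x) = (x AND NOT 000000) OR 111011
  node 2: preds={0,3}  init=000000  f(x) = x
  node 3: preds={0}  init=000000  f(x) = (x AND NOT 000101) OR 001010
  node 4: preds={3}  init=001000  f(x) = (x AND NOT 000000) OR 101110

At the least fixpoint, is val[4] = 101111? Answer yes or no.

no

Iteration log — 7 steps:
  step 1. node 0  ⊔preds=000000  new=001100  old=001000  +wl: 
  step 2. node 1  ⊔preds=000000  new=111011  old=000000  +wl: 
  step 3. node 2  ⊔preds=001100  new=001100  old=000000  +wl: 
  step 4. node 3  ⊔preds=001100  new=001010  old=000000  +wl: 1,2
  step 5. node 4  ⊔preds=001010  new=101110  old=001000  +wl: 
  step 6. node 1  ⊔preds=001010  new=111011  stable
  step 7. node 2  ⊔preds=001110  new=001110  old=001100  +wl: 

Least fixpoint reached:
  node 0: 001100
  node 1: 111011
  node 2: 001110
  node 3: 001010
  node 4: 101110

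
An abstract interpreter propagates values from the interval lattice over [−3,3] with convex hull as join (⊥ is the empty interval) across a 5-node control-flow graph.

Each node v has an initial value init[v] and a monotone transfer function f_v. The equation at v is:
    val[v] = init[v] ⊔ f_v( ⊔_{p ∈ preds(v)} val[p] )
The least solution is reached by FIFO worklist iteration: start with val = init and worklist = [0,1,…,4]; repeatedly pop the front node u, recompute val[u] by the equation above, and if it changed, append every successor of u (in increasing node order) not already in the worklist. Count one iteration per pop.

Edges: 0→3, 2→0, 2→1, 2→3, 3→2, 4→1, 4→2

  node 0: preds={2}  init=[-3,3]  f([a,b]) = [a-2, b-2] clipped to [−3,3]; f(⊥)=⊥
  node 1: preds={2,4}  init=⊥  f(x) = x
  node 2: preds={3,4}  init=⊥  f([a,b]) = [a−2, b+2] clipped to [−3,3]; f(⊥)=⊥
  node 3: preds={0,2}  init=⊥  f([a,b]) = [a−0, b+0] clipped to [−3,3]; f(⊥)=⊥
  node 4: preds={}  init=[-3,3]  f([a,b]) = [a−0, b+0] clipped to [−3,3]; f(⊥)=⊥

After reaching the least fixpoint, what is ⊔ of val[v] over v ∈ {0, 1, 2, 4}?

Worklist (8 pops):
  #1 pop 0: in=⊥ → [-3,3] (no change)
  #2 pop 1: in=[-3,3] → [-3,3] (was ⊥); enqueue []
  #3 pop 2: in=[-3,3] → [-3,3] (was ⊥); enqueue [0,1]
  #4 pop 3: in=[-3,3] → [-3,3] (was ⊥); enqueue [2]
  #5 pop 4: in=⊥ → [-3,3] (no change)
  #6 pop 0: in=[-3,3] → [-3,3] (no change)
  #7 pop 1: in=[-3,3] → [-3,3] (no change)
  #8 pop 2: in=[-3,3] → [-3,3] (no change)

Fixpoint:
  val[0] = [-3,3]
  val[1] = [-3,3]
  val[2] = [-3,3]
  val[3] = [-3,3]
  val[4] = [-3,3]

[-3,3]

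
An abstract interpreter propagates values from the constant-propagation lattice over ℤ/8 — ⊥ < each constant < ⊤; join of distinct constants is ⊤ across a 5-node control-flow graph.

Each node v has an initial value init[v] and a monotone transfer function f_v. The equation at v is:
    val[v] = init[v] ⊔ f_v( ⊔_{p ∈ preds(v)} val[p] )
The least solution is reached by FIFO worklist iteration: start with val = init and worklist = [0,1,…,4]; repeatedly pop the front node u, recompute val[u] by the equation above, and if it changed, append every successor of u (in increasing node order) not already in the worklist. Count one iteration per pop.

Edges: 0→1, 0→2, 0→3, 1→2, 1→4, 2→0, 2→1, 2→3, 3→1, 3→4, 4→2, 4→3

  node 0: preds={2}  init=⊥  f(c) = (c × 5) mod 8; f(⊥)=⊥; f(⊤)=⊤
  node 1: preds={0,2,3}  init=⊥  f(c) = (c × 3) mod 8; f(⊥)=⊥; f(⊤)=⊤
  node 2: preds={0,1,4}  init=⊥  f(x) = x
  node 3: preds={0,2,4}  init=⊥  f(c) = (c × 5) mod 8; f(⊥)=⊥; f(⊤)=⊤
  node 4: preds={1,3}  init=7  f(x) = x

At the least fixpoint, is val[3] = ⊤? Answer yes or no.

yes

Iteration log — 14 steps:
  step 1. node 0  ⊔preds=⊥  new=⊥  stable
  step 2. node 1  ⊔preds=⊥  new=⊥  stable
  step 3. node 2  ⊔preds=7  new=7  old=⊥  +wl: 0,1
  step 4. node 3  ⊔preds=7  new=3  old=⊥  +wl: 
  step 5. node 4  ⊔preds=3  new=⊤  old=7  +wl: 2,3
  step 6. node 0  ⊔preds=7  new=3  old=⊥  +wl: 
  step 7. node 1  ⊔preds=⊤  new=⊤  old=⊥  +wl: 4
  step 8. node 2  ⊔preds=⊤  new=⊤  old=7  +wl: 0,1
  step 9. node 3  ⊔preds=⊤  new=⊤  old=3  +wl: 
  step 10. node 4  ⊔preds=⊤  new=⊤  stable
  step 11. node 0  ⊔preds=⊤  new=⊤  old=3  +wl: 2,3
  step 12. node 1  ⊔preds=⊤  new=⊤  stable
  step 13. node 2  ⊔preds=⊤  new=⊤  stable
  step 14. node 3  ⊔preds=⊤  new=⊤  stable

Least fixpoint reached:
  node 0: ⊤
  node 1: ⊤
  node 2: ⊤
  node 3: ⊤
  node 4: ⊤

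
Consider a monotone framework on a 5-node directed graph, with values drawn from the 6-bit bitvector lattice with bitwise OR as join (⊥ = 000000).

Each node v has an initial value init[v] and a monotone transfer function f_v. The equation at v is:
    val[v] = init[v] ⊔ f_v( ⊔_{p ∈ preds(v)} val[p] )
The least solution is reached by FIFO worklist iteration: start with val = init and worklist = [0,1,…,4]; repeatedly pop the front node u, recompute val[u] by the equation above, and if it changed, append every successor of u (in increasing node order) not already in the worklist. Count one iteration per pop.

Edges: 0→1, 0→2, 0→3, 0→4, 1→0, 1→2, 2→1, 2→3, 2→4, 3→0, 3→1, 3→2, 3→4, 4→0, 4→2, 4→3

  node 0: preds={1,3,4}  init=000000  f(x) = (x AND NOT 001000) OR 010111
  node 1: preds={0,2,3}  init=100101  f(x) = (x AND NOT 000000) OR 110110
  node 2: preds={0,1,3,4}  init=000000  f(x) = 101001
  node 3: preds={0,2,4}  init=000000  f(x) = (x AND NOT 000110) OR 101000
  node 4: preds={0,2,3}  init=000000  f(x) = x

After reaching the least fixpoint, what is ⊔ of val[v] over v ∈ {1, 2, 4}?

Iteration log — 10 steps:
  step 1. node 0  ⊔preds=100101  new=110111  old=000000  +wl: 
  step 2. node 1  ⊔preds=110111  new=110111  old=100101  +wl: 0
  step 3. node 2  ⊔preds=110111  new=101001  old=000000  +wl: 1
  step 4. node 3  ⊔preds=111111  new=111001  old=000000  +wl: 2
  step 5. node 4  ⊔preds=111111  new=111111  old=000000  +wl: 3
  step 6. node 0  ⊔preds=111111  new=110111  stable
  step 7. node 1  ⊔preds=111111  new=111111  old=110111  +wl: 0
  step 8. node 2  ⊔preds=111111  new=101001  stable
  step 9. node 3  ⊔preds=111111  new=111001  stable
  step 10. node 0  ⊔preds=111111  new=110111  stable

Least fixpoint reached:
  node 0: 110111
  node 1: 111111
  node 2: 101001
  node 3: 111001
  node 4: 111111

111111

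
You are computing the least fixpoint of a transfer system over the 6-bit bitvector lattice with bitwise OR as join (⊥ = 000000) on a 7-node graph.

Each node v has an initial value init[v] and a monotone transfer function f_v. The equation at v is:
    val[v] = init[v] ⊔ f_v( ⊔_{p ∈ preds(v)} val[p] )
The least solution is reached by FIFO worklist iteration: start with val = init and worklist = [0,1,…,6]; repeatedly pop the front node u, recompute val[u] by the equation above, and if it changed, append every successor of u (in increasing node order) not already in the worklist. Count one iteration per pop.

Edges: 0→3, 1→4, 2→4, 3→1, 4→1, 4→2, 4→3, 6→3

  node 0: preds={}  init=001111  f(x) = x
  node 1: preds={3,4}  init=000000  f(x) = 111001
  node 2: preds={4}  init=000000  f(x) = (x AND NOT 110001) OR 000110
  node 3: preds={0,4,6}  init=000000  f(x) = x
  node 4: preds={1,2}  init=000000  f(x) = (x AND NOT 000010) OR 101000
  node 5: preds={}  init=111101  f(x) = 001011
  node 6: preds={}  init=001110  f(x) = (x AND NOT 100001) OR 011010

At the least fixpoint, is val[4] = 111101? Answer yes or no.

yes

Trace (12 dequeues):
  [1] u=0 | in 000000 | out 001111 | ==
  [2] u=1 | in 000000 | out 111001 | prev 000000 | push {}
  [3] u=2 | in 000000 | out 000110 | prev 000000 | push {}
  [4] u=3 | in 001111 | out 001111 | prev 000000 | push {1}
  [5] u=4 | in 111111 | out 111101 | prev 000000 | push {2,3}
  [6] u=5 | in 000000 | out 111111 | prev 111101 | push {}
  [7] u=6 | in 000000 | out 011110 | prev 001110 | push {}
  [8] u=1 | in 111111 | out 111001 | ==
  [9] u=2 | in 111101 | out 001110 | prev 000110 | push {4}
  [10] u=3 | in 111111 | out 111111 | prev 001111 | push {1}
  [11] u=4 | in 111111 | out 111101 | ==
  [12] u=1 | in 111111 | out 111001 | ==

Converged values:
  [0] 001111
  [1] 111001
  [2] 001110
  [3] 111111
  [4] 111101
  [5] 111111
  [6] 011110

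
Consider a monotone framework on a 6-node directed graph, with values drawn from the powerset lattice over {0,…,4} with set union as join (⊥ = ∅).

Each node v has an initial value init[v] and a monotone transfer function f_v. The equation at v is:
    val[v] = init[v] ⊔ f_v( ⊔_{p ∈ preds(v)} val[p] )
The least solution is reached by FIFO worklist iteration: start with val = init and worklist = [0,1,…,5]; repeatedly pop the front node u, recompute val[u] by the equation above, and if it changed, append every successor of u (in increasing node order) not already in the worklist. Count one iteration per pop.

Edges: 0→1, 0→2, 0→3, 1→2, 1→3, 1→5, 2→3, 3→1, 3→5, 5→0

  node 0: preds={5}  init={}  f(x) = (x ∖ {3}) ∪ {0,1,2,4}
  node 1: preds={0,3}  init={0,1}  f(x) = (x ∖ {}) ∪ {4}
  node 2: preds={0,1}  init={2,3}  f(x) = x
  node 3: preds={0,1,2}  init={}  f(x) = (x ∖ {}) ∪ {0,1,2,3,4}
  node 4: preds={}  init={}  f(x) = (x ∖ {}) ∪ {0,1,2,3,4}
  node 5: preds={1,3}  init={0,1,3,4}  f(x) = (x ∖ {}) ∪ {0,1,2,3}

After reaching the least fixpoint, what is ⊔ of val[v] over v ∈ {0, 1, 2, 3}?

Worklist (11 pops):
  #1 pop 0: in={0,1,3,4} → {0,1,2,4} (was {}); enqueue []
  #2 pop 1: in={0,1,2,4} → {0,1,2,4} (was {0,1}); enqueue []
  #3 pop 2: in={0,1,2,4} → {0,1,2,3,4} (was {2,3}); enqueue []
  #4 pop 3: in={0,1,2,3,4} → {0,1,2,3,4} (was {}); enqueue [1]
  #5 pop 4: in={} → {0,1,2,3,4} (was {}); enqueue []
  #6 pop 5: in={0,1,2,3,4} → {0,1,2,3,4} (was {0,1,3,4}); enqueue [0]
  #7 pop 1: in={0,1,2,3,4} → {0,1,2,3,4} (was {0,1,2,4}); enqueue [2,3,5]
  #8 pop 0: in={0,1,2,3,4} → {0,1,2,4} (no change)
  #9 pop 2: in={0,1,2,3,4} → {0,1,2,3,4} (no change)
  #10 pop 3: in={0,1,2,3,4} → {0,1,2,3,4} (no change)
  #11 pop 5: in={0,1,2,3,4} → {0,1,2,3,4} (no change)

Fixpoint:
  val[0] = {0,1,2,4}
  val[1] = {0,1,2,3,4}
  val[2] = {0,1,2,3,4}
  val[3] = {0,1,2,3,4}
  val[4] = {0,1,2,3,4}
  val[5] = {0,1,2,3,4}

{0,1,2,3,4}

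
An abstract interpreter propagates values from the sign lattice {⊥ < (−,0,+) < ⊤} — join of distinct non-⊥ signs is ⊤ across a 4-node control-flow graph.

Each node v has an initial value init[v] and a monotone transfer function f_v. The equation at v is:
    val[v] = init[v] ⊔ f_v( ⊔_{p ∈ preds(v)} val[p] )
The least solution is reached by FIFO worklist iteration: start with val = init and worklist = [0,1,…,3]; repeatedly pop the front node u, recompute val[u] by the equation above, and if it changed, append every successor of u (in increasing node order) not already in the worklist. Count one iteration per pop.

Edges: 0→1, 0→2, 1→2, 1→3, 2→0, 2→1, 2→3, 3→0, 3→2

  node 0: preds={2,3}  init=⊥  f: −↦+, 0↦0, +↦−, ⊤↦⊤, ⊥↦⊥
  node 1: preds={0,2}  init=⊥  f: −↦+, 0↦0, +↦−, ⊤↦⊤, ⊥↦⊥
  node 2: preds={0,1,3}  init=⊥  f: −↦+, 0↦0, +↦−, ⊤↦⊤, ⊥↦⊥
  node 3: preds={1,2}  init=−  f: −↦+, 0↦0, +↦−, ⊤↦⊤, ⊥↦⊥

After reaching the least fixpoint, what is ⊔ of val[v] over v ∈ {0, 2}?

Trace (8 dequeues):
  [1] u=0 | in − | out + | prev ⊥ | push {}
  [2] u=1 | in + | out − | prev ⊥ | push {}
  [3] u=2 | in ⊤ | out ⊤ | prev ⊥ | push {0,1}
  [4] u=3 | in ⊤ | out ⊤ | prev − | push {2}
  [5] u=0 | in ⊤ | out ⊤ | prev + | push {}
  [6] u=1 | in ⊤ | out ⊤ | prev − | push {3}
  [7] u=2 | in ⊤ | out ⊤ | ==
  [8] u=3 | in ⊤ | out ⊤ | ==

Converged values:
  [0] ⊤
  [1] ⊤
  [2] ⊤
  [3] ⊤

⊤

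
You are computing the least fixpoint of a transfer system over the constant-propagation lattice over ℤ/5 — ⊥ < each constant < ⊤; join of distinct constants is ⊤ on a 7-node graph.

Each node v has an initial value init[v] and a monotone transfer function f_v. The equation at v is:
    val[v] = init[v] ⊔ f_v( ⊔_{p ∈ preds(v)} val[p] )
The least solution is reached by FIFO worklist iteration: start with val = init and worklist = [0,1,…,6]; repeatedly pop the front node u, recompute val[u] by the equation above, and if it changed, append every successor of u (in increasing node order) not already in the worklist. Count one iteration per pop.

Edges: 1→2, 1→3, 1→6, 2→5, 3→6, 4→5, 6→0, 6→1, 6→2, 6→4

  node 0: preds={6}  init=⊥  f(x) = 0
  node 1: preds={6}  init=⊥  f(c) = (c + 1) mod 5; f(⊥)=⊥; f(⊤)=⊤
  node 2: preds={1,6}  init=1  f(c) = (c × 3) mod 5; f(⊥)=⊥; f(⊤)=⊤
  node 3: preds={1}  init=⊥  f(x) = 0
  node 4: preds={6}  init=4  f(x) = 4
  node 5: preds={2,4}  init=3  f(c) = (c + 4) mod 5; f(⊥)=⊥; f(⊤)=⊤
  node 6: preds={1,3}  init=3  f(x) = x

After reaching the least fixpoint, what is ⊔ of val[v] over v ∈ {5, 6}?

⊤

Trace (13 dequeues):
  [1] u=0 | in 3 | out 0 | prev ⊥ | push {}
  [2] u=1 | in 3 | out 4 | prev ⊥ | push {}
  [3] u=2 | in ⊤ | out ⊤ | prev 1 | push {}
  [4] u=3 | in 4 | out 0 | prev ⊥ | push {}
  [5] u=4 | in 3 | out 4 | ==
  [6] u=5 | in ⊤ | out ⊤ | prev 3 | push {}
  [7] u=6 | in ⊤ | out ⊤ | prev 3 | push {0,1,2,4}
  [8] u=0 | in ⊤ | out 0 | ==
  [9] u=1 | in ⊤ | out ⊤ | prev 4 | push {3,6}
  [10] u=2 | in ⊤ | out ⊤ | ==
  [11] u=4 | in ⊤ | out 4 | ==
  [12] u=3 | in ⊤ | out 0 | ==
  [13] u=6 | in ⊤ | out ⊤ | ==

Converged values:
  [0] 0
  [1] ⊤
  [2] ⊤
  [3] 0
  [4] 4
  [5] ⊤
  [6] ⊤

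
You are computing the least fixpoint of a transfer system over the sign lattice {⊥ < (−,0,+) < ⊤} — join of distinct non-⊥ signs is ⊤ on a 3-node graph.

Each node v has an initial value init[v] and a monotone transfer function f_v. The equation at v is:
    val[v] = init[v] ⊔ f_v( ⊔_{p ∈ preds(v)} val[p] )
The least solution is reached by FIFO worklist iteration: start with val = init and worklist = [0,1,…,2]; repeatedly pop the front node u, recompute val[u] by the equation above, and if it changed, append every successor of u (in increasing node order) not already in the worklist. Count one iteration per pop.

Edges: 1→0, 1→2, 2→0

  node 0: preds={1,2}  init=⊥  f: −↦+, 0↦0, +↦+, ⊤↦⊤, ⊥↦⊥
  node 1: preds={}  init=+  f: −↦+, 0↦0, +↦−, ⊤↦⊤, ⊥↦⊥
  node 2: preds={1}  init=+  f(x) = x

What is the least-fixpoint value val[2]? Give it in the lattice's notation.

Iteration log — 3 steps:
  step 1. node 0  ⊔preds=+  new=+  old=⊥  +wl: 
  step 2. node 1  ⊔preds=⊥  new=+  stable
  step 3. node 2  ⊔preds=+  new=+  stable

Least fixpoint reached:
  node 0: +
  node 1: +
  node 2: +

+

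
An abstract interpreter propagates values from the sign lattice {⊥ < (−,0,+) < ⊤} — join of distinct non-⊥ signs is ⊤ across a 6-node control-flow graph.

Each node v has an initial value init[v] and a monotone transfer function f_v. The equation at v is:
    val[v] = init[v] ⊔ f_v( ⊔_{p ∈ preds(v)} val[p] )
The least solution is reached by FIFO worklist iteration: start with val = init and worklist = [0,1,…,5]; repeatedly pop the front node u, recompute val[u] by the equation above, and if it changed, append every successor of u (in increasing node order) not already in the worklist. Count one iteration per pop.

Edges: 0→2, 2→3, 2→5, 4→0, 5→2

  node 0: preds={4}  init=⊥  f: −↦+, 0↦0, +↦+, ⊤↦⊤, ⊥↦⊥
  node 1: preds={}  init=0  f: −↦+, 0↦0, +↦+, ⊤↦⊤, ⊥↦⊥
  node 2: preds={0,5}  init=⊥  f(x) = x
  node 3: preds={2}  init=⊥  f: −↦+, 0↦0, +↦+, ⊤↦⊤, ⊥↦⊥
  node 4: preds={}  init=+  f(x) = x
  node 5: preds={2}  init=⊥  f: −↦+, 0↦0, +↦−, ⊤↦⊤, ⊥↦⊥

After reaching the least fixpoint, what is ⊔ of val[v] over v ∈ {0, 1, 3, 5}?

⊤

Iteration log — 10 steps:
  step 1. node 0  ⊔preds=+  new=+  old=⊥  +wl: 
  step 2. node 1  ⊔preds=⊥  new=0  stable
  step 3. node 2  ⊔preds=+  new=+  old=⊥  +wl: 
  step 4. node 3  ⊔preds=+  new=+  old=⊥  +wl: 
  step 5. node 4  ⊔preds=⊥  new=+  stable
  step 6. node 5  ⊔preds=+  new=−  old=⊥  +wl: 2
  step 7. node 2  ⊔preds=⊤  new=⊤  old=+  +wl: 3,5
  step 8. node 3  ⊔preds=⊤  new=⊤  old=+  +wl: 
  step 9. node 5  ⊔preds=⊤  new=⊤  old=−  +wl: 2
  step 10. node 2  ⊔preds=⊤  new=⊤  stable

Least fixpoint reached:
  node 0: +
  node 1: 0
  node 2: ⊤
  node 3: ⊤
  node 4: +
  node 5: ⊤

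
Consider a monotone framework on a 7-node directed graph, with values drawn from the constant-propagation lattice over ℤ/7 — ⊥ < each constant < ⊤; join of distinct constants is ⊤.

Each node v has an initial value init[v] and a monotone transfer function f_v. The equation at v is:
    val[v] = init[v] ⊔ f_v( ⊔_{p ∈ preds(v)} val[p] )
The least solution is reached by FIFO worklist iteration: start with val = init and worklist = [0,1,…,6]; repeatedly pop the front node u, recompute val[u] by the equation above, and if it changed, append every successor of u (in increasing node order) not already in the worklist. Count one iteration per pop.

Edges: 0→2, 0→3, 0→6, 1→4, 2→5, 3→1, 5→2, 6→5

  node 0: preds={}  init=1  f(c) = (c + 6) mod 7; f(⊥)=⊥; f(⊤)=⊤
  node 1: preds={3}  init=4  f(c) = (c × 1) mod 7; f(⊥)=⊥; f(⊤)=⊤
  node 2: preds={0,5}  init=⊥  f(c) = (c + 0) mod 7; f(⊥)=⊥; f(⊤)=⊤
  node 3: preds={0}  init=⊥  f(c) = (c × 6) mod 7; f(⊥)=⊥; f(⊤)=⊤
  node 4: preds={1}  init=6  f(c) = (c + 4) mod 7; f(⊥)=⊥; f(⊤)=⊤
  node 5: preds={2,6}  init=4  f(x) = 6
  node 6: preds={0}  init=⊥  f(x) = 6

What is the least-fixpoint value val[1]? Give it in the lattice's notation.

Iteration log — 11 steps:
  step 1. node 0  ⊔preds=⊥  new=1  stable
  step 2. node 1  ⊔preds=⊥  new=4  stable
  step 3. node 2  ⊔preds=⊤  new=⊤  old=⊥  +wl: 
  step 4. node 3  ⊔preds=1  new=6  old=⊥  +wl: 1
  step 5. node 4  ⊔preds=4  new=⊤  old=6  +wl: 
  step 6. node 5  ⊔preds=⊤  new=⊤  old=4  +wl: 2
  step 7. node 6  ⊔preds=1  new=6  old=⊥  +wl: 5
  step 8. node 1  ⊔preds=6  new=⊤  old=4  +wl: 4
  step 9. node 2  ⊔preds=⊤  new=⊤  stable
  step 10. node 5  ⊔preds=⊤  new=⊤  stable
  step 11. node 4  ⊔preds=⊤  new=⊤  stable

Least fixpoint reached:
  node 0: 1
  node 1: ⊤
  node 2: ⊤
  node 3: 6
  node 4: ⊤
  node 5: ⊤
  node 6: 6

⊤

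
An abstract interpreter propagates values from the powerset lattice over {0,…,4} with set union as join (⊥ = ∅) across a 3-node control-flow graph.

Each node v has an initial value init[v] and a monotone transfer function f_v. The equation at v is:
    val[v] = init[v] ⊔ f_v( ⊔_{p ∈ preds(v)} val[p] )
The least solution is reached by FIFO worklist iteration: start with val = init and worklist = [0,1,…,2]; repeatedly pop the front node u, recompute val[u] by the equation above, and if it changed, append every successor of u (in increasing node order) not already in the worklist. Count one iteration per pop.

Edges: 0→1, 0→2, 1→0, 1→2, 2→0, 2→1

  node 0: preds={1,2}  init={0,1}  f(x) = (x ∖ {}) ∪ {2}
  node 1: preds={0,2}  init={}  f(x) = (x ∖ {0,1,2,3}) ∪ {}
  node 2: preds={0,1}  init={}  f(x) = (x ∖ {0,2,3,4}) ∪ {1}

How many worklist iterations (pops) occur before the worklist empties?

5

Iteration log — 5 steps:
  step 1. node 0  ⊔preds={}  new={0,1,2}  old={0,1}  +wl: 
  step 2. node 1  ⊔preds={0,1,2}  new={}  stable
  step 3. node 2  ⊔preds={0,1,2}  new={1}  old={}  +wl: 0,1
  step 4. node 0  ⊔preds={1}  new={0,1,2}  stable
  step 5. node 1  ⊔preds={0,1,2}  new={}  stable

Least fixpoint reached:
  node 0: {0,1,2}
  node 1: {}
  node 2: {1}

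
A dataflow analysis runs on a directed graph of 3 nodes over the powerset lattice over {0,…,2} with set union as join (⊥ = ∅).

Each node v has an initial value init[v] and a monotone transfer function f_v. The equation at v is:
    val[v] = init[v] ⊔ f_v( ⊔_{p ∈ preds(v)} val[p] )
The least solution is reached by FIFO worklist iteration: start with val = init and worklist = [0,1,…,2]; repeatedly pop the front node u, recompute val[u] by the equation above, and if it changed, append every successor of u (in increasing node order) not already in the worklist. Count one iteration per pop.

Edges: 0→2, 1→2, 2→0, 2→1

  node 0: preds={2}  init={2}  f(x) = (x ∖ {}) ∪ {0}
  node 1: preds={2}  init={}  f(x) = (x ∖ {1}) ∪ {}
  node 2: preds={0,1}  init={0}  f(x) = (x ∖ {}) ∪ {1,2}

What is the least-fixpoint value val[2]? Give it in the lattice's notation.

{0,1,2}

Trace (6 dequeues):
  [1] u=0 | in {0} | out {0,2} | prev {2} | push {}
  [2] u=1 | in {0} | out {0} | prev {} | push {}
  [3] u=2 | in {0,2} | out {0,1,2} | prev {0} | push {0,1}
  [4] u=0 | in {0,1,2} | out {0,1,2} | prev {0,2} | push {2}
  [5] u=1 | in {0,1,2} | out {0,2} | prev {0} | push {}
  [6] u=2 | in {0,1,2} | out {0,1,2} | ==

Converged values:
  [0] {0,1,2}
  [1] {0,2}
  [2] {0,1,2}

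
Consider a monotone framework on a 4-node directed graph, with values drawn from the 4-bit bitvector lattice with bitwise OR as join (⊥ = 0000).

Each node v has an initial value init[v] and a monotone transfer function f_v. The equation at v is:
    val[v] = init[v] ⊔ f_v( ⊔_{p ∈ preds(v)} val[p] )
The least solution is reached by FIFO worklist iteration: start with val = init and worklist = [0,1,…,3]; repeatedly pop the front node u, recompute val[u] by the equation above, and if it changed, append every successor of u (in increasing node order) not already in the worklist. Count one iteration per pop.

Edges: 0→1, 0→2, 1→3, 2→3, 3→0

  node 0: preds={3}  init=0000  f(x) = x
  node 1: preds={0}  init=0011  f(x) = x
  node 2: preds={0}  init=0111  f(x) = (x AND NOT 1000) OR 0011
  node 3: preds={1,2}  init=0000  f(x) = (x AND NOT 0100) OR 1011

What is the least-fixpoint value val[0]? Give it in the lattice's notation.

Trace (8 dequeues):
  [1] u=0 | in 0000 | out 0000 | ==
  [2] u=1 | in 0000 | out 0011 | ==
  [3] u=2 | in 0000 | out 0111 | ==
  [4] u=3 | in 0111 | out 1011 | prev 0000 | push {0}
  [5] u=0 | in 1011 | out 1011 | prev 0000 | push {1,2}
  [6] u=1 | in 1011 | out 1011 | prev 0011 | push {3}
  [7] u=2 | in 1011 | out 0111 | ==
  [8] u=3 | in 1111 | out 1011 | ==

Converged values:
  [0] 1011
  [1] 1011
  [2] 0111
  [3] 1011

1011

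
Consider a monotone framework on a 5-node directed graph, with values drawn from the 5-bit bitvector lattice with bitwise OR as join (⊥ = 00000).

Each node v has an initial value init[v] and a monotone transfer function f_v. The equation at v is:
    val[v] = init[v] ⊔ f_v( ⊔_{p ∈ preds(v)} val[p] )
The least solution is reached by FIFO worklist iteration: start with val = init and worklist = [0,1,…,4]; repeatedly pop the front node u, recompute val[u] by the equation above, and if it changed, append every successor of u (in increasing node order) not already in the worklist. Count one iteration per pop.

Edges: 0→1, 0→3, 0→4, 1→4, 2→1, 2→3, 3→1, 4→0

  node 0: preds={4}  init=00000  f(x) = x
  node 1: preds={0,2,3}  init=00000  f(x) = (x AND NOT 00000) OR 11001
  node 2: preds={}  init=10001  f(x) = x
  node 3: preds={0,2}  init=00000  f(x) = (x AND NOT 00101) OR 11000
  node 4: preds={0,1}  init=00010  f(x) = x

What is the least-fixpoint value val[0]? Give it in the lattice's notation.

Trace (10 dequeues):
  [1] u=0 | in 00010 | out 00010 | prev 00000 | push {}
  [2] u=1 | in 10011 | out 11011 | prev 00000 | push {}
  [3] u=2 | in 00000 | out 10001 | ==
  [4] u=3 | in 10011 | out 11010 | prev 00000 | push {1}
  [5] u=4 | in 11011 | out 11011 | prev 00010 | push {0}
  [6] u=1 | in 11011 | out 11011 | ==
  [7] u=0 | in 11011 | out 11011 | prev 00010 | push {1,3,4}
  [8] u=1 | in 11011 | out 11011 | ==
  [9] u=3 | in 11011 | out 11010 | ==
  [10] u=4 | in 11011 | out 11011 | ==

Converged values:
  [0] 11011
  [1] 11011
  [2] 10001
  [3] 11010
  [4] 11011

11011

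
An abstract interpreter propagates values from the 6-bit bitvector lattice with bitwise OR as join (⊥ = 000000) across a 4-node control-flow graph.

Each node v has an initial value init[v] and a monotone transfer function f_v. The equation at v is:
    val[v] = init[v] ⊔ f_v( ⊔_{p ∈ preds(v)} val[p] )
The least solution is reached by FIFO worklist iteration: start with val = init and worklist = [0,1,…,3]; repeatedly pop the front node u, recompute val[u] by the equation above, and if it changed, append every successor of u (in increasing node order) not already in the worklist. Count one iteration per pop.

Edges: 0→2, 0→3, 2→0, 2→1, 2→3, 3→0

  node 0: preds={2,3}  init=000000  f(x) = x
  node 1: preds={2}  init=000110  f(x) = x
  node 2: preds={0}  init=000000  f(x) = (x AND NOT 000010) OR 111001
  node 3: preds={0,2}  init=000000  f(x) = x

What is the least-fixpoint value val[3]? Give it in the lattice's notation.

Worklist (8 pops):
  #1 pop 0: in=000000 → 000000 (no change)
  #2 pop 1: in=000000 → 000110 (no change)
  #3 pop 2: in=000000 → 111001 (was 000000); enqueue [0,1]
  #4 pop 3: in=111001 → 111001 (was 000000); enqueue []
  #5 pop 0: in=111001 → 111001 (was 000000); enqueue [2,3]
  #6 pop 1: in=111001 → 111111 (was 000110); enqueue []
  #7 pop 2: in=111001 → 111001 (no change)
  #8 pop 3: in=111001 → 111001 (no change)

Fixpoint:
  val[0] = 111001
  val[1] = 111111
  val[2] = 111001
  val[3] = 111001

111001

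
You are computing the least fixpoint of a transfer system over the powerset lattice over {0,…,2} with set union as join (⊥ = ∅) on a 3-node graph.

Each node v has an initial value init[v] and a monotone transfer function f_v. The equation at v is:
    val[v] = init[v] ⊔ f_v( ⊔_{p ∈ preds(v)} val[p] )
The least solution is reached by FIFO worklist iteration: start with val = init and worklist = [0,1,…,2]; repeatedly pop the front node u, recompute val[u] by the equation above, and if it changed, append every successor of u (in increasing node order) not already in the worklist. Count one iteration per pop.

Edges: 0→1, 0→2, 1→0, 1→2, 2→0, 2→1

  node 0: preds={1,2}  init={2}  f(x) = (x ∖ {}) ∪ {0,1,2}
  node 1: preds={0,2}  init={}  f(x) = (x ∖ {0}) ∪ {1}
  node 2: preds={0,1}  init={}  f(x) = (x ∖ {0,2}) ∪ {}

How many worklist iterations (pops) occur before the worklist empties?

5

Iteration log — 5 steps:
  step 1. node 0  ⊔preds={}  new={0,1,2}  old={2}  +wl: 
  step 2. node 1  ⊔preds={0,1,2}  new={1,2}  old={}  +wl: 0
  step 3. node 2  ⊔preds={0,1,2}  new={1}  old={}  +wl: 1
  step 4. node 0  ⊔preds={1,2}  new={0,1,2}  stable
  step 5. node 1  ⊔preds={0,1,2}  new={1,2}  stable

Least fixpoint reached:
  node 0: {0,1,2}
  node 1: {1,2}
  node 2: {1}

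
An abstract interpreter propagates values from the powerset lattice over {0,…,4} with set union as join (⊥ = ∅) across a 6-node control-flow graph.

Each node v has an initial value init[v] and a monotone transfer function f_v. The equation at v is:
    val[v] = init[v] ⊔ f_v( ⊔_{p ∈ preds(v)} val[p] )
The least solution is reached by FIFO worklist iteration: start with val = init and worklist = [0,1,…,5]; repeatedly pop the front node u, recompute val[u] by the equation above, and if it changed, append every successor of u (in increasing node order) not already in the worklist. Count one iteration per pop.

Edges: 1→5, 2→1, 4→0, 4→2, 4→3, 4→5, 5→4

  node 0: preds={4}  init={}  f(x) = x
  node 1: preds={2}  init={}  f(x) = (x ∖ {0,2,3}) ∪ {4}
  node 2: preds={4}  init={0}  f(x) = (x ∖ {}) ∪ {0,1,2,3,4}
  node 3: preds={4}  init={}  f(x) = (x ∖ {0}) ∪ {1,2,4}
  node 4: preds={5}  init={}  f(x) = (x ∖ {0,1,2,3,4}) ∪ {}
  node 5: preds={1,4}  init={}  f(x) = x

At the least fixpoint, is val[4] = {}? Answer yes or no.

Trace (10 dequeues):
  [1] u=0 | in {} | out {} | ==
  [2] u=1 | in {0} | out {4} | prev {} | push {}
  [3] u=2 | in {} | out {0,1,2,3,4} | prev {0} | push {1}
  [4] u=3 | in {} | out {1,2,4} | prev {} | push {}
  [5] u=4 | in {} | out {} | ==
  [6] u=5 | in {4} | out {4} | prev {} | push {4}
  [7] u=1 | in {0,1,2,3,4} | out {1,4} | prev {4} | push {5}
  [8] u=4 | in {4} | out {} | ==
  [9] u=5 | in {1,4} | out {1,4} | prev {4} | push {4}
  [10] u=4 | in {1,4} | out {} | ==

Converged values:
  [0] {}
  [1] {1,4}
  [2] {0,1,2,3,4}
  [3] {1,2,4}
  [4] {}
  [5] {1,4}

yes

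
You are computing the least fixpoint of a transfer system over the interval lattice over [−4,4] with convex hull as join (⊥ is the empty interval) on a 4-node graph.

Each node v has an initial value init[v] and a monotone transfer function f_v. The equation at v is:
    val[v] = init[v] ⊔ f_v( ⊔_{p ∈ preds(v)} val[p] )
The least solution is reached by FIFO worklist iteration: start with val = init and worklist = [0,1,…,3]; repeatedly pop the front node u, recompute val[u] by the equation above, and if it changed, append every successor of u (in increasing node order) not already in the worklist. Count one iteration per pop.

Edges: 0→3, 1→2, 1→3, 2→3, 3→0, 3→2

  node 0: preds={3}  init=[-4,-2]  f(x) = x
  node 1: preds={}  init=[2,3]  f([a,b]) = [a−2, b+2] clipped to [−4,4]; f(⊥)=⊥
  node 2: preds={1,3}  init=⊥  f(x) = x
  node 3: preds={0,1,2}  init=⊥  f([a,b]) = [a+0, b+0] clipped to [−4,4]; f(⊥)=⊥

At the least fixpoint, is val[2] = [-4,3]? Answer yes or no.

Iteration log — 7 steps:
  step 1. node 0  ⊔preds=⊥  new=[-4,-2]  stable
  step 2. node 1  ⊔preds=⊥  new=[2,3]  stable
  step 3. node 2  ⊔preds=[2,3]  new=[2,3]  old=⊥  +wl: 
  step 4. node 3  ⊔preds=[-4,3]  new=[-4,3]  old=⊥  +wl: 0,2
  step 5. node 0  ⊔preds=[-4,3]  new=[-4,3]  old=[-4,-2]  +wl: 3
  step 6. node 2  ⊔preds=[-4,3]  new=[-4,3]  old=[2,3]  +wl: 
  step 7. node 3  ⊔preds=[-4,3]  new=[-4,3]  stable

Least fixpoint reached:
  node 0: [-4,3]
  node 1: [2,3]
  node 2: [-4,3]
  node 3: [-4,3]

yes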